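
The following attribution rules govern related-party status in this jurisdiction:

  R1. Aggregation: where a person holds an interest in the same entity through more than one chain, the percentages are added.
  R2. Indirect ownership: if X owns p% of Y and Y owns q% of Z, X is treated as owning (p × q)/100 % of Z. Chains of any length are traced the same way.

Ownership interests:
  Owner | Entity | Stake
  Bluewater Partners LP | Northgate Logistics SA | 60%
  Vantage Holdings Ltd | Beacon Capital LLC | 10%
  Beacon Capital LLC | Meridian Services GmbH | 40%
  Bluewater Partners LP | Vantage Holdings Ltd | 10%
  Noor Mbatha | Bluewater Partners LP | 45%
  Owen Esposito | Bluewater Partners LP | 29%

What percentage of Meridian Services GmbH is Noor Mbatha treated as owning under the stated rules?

0.18%

Chain via Bluewater Partners LP → Vantage Holdings Ltd → Beacon Capital LLC (R2): 45% × 10% × 10% × 40% = 0.18% of Meridian Services GmbH.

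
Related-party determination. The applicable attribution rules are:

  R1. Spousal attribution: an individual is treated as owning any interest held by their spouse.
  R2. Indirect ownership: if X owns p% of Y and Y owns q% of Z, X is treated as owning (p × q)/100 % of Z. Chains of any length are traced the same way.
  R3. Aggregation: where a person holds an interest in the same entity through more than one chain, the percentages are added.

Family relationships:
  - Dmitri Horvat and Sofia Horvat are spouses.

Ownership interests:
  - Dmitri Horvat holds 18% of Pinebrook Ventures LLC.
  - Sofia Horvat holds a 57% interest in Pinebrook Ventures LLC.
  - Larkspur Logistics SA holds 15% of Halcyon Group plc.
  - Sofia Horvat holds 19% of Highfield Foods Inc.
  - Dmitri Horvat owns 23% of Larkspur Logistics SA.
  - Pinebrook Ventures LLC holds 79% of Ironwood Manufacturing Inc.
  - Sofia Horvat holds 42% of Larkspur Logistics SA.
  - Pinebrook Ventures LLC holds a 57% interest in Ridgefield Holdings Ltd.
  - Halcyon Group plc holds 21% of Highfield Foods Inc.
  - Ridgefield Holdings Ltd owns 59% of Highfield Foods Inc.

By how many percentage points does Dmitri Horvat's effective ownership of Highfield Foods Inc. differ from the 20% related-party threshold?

By spousal attribution (R1), Dmitri Horvat is treated as also owning Sofia Horvat's interest in Larkspur Logistics SA, giving 23% + 42% = 65%.
By spousal attribution (R1), Dmitri Horvat is treated as also owning Sofia Horvat's interest in Pinebrook Ventures LLC, giving 18% + 57% = 75%.
By spousal attribution (R1), Dmitri Horvat is treated as owning Sofia Horvat's 19% interest in Highfield Foods Inc.
Chain via Larkspur Logistics SA → Halcyon Group plc (R2): 65% × 15% × 21% = 2.0475% of Highfield Foods Inc.
Chain via Pinebrook Ventures LLC → Ridgefield Holdings Ltd (R2): 75% × 57% × 59% = 25.2225% of Highfield Foods Inc.
Direct interest in Highfield Foods Inc: 19%.
Aggregating (R3): 2.0475% + 25.2225% + 19% = 46.27%.
46.27% exceeds the 20% threshold by 26.27 percentage points.

26.27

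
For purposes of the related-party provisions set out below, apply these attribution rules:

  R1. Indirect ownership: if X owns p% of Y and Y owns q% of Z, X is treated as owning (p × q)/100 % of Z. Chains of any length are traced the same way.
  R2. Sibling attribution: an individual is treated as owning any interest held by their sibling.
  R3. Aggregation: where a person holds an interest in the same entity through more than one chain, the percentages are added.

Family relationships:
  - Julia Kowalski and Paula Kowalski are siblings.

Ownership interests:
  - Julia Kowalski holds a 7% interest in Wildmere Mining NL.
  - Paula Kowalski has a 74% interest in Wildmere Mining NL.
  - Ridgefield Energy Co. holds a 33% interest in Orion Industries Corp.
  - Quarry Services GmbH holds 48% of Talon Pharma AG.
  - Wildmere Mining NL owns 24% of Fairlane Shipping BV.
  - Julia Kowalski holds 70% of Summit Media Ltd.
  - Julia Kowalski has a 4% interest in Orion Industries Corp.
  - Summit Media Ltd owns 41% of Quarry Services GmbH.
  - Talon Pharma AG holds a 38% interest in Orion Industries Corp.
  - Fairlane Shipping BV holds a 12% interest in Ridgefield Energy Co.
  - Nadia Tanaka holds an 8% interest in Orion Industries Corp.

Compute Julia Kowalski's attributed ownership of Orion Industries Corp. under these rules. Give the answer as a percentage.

10.004704%

By sibling attribution (R2), Julia Kowalski is treated as also owning Paula Kowalski's interest in Wildmere Mining NL, giving 7% + 74% = 81%.
Chain via Summit Media Ltd → Quarry Services GmbH → Talon Pharma AG (R1): 70% × 41% × 48% × 38% = 5.23488% of Orion Industries Corp.
Chain via Wildmere Mining NL → Fairlane Shipping BV → Ridgefield Energy Co. (R1): 81% × 24% × 12% × 33% = 0.769824% of Orion Industries Corp.
Direct interest in Orion Industries Corp: 4%.
Aggregating (R3): 5.23488% + 0.769824% + 4% = 10.004704%.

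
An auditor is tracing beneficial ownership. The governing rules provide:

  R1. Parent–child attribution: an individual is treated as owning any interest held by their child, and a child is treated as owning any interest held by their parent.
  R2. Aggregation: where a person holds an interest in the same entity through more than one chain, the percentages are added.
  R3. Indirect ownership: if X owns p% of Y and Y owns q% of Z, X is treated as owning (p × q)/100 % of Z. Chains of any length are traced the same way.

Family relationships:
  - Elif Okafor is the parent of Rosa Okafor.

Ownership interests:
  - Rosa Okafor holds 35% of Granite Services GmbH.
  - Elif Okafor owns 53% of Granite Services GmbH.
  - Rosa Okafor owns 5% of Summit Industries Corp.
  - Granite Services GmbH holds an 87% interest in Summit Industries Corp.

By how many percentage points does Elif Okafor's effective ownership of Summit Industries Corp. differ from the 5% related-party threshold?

76.56

By parent–child attribution (R1), Elif Okafor is treated as also owning Rosa Okafor's interest in Granite Services GmbH, giving 53% + 35% = 88%.
By parent–child attribution (R1), Elif Okafor is treated as owning Rosa Okafor's 5% interest in Summit Industries Corp.
Chain via Granite Services GmbH (R3): 88% × 87% = 76.56% of Summit Industries Corp.
Direct interest in Summit Industries Corp: 5%.
Aggregating (R2): 76.56% + 5% = 81.56%.
81.56% exceeds the 5% threshold by 76.56 percentage points.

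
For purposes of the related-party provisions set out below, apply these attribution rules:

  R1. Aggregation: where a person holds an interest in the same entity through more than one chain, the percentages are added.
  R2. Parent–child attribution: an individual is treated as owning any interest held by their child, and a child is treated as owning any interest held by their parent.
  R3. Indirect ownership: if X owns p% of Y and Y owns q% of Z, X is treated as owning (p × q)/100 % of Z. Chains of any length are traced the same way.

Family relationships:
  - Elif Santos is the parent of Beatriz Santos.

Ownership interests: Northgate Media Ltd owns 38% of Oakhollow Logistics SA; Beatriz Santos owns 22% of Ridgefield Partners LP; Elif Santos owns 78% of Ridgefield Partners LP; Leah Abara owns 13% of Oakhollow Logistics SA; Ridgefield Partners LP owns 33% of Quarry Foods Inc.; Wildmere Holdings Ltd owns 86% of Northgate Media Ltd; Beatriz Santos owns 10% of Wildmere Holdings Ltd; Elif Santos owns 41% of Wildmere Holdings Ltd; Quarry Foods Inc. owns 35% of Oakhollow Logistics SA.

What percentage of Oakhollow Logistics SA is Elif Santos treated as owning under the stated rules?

28.2168%

By parent–child attribution (R2), Elif Santos is treated as also owning Beatriz Santos's interest in Ridgefield Partners LP, giving 78% + 22% = 100%.
By parent–child attribution (R2), Elif Santos is treated as also owning Beatriz Santos's interest in Wildmere Holdings Ltd, giving 41% + 10% = 51%.
Chain via Ridgefield Partners LP → Quarry Foods Inc. (R3): 100% × 33% × 35% = 11.55% of Oakhollow Logistics SA.
Chain via Wildmere Holdings Ltd → Northgate Media Ltd (R3): 51% × 86% × 38% = 16.6668% of Oakhollow Logistics SA.
Aggregating (R1): 11.55% + 16.6668% = 28.2168%.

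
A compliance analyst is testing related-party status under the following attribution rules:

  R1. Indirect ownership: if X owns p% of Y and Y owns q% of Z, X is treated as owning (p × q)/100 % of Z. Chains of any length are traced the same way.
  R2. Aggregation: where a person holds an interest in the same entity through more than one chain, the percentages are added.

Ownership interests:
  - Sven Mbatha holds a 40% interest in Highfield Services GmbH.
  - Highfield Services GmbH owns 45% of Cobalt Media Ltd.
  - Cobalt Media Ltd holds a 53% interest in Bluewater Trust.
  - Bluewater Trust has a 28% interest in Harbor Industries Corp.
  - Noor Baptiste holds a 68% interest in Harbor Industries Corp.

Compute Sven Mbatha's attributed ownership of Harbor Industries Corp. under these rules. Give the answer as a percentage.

2.6712%

Chain via Highfield Services GmbH → Cobalt Media Ltd → Bluewater Trust (R1): 40% × 45% × 53% × 28% = 2.6712% of Harbor Industries Corp.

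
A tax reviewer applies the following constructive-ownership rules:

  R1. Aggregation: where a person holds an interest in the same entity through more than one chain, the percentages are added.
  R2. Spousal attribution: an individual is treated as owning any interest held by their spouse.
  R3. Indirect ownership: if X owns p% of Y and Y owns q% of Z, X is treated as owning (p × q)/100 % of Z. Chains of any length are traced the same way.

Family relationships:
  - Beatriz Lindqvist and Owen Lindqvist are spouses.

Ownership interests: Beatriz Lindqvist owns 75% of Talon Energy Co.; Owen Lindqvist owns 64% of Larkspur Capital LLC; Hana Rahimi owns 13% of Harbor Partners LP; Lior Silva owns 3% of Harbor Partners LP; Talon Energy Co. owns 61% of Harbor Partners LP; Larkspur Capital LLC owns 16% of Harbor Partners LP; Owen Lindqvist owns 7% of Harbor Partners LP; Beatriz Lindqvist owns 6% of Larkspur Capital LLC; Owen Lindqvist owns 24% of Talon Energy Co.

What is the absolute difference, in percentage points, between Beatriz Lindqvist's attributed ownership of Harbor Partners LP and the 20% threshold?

By spousal attribution (R2), Beatriz Lindqvist is treated as also owning Owen Lindqvist's interest in Talon Energy Co, giving 75% + 24% = 99%.
By spousal attribution (R2), Beatriz Lindqvist is treated as also owning Owen Lindqvist's interest in Larkspur Capital LLC, giving 6% + 64% = 70%.
By spousal attribution (R2), Beatriz Lindqvist is treated as owning Owen Lindqvist's 7% interest in Harbor Partners LP.
Chain via Talon Energy Co. (R3): 99% × 61% = 60.39% of Harbor Partners LP.
Chain via Larkspur Capital LLC (R3): 70% × 16% = 11.2% of Harbor Partners LP.
Direct interest in Harbor Partners LP: 7%.
Aggregating (R1): 60.39% + 11.2% + 7% = 78.59%.
78.59% exceeds the 20% threshold by 58.59 percentage points.

58.59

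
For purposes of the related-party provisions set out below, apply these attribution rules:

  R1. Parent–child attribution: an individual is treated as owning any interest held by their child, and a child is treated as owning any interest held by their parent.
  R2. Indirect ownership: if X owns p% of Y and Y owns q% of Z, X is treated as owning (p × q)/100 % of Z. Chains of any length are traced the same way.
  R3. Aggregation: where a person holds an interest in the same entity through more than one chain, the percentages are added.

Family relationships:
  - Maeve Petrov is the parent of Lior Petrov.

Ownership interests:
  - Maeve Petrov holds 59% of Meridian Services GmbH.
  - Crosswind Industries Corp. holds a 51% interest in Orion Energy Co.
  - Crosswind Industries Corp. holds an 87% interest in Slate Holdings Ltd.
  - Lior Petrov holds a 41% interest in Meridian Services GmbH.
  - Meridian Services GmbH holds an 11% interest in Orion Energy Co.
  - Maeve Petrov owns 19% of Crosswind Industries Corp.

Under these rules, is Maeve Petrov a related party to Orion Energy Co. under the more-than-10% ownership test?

Yes

By parent–child attribution (R1), Maeve Petrov is treated as also owning Lior Petrov's interest in Meridian Services GmbH, giving 59% + 41% = 100%.
Chain via Crosswind Industries Corp. (R2): 19% × 51% = 9.69% of Orion Energy Co.
Chain via Meridian Services GmbH (R2): 100% × 11% = 11% of Orion Energy Co.
Aggregating (R3): 9.69% + 11% = 20.69%.
20.69% exceeds the 10% threshold, so Maeve is a related party to Orion Energy Co.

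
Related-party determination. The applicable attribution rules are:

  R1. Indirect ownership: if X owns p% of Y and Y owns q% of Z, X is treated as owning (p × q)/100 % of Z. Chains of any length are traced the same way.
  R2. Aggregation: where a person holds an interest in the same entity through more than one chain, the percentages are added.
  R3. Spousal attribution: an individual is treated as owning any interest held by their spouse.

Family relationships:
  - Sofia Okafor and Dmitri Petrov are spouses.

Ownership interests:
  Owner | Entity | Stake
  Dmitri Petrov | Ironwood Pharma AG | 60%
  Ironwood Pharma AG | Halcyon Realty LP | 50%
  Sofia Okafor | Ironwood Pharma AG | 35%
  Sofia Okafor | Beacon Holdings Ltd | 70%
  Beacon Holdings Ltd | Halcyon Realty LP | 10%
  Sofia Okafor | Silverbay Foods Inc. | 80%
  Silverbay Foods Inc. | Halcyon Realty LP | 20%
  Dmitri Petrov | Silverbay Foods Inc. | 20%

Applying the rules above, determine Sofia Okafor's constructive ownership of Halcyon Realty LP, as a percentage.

74.5%

By spousal attribution (R3), Sofia Okafor is treated as also owning Dmitri Petrov's interest in Silverbay Foods Inc, giving 80% + 20% = 100%.
By spousal attribution (R3), Sofia Okafor is treated as also owning Dmitri Petrov's interest in Ironwood Pharma AG, giving 35% + 60% = 95%.
Chain via Silverbay Foods Inc. (R1): 100% × 20% = 20% of Halcyon Realty LP.
Chain via Ironwood Pharma AG (R1): 95% × 50% = 47.5% of Halcyon Realty LP.
Chain via Beacon Holdings Ltd (R1): 70% × 10% = 7% of Halcyon Realty LP.
Aggregating (R2): 20% + 47.5% + 7% = 74.5%.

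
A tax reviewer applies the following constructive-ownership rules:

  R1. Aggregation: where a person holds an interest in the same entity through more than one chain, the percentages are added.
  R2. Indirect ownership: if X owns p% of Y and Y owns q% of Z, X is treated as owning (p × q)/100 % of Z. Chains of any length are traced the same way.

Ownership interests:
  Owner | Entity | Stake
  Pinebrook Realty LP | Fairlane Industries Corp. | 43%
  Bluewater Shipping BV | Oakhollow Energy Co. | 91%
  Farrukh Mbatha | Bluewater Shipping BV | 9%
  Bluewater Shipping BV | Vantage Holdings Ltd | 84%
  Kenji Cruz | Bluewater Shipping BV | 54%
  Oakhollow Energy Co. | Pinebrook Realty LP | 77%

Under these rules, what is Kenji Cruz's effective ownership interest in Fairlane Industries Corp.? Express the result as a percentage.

Chain via Bluewater Shipping BV → Oakhollow Energy Co. → Pinebrook Realty LP (R2): 54% × 91% × 77% × 43% = 16.270254% of Fairlane Industries Corp.

16.270254%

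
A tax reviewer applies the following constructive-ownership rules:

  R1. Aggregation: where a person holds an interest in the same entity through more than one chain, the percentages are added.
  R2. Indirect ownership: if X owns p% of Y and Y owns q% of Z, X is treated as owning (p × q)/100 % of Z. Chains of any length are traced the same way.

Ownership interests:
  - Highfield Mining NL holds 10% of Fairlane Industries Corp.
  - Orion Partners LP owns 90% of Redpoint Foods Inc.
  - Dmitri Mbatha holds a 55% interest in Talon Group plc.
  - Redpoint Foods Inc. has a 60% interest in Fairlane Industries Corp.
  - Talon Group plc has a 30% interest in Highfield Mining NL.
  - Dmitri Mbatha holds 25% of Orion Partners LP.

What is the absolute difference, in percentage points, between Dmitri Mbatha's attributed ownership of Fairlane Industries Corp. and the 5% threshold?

10.15

Chain via Talon Group plc → Highfield Mining NL (R2): 55% × 30% × 10% = 1.65% of Fairlane Industries Corp.
Chain via Orion Partners LP → Redpoint Foods Inc. (R2): 25% × 90% × 60% = 13.5% of Fairlane Industries Corp.
Aggregating (R1): 1.65% + 13.5% = 15.15%.
15.15% exceeds the 5% threshold by 10.15 percentage points.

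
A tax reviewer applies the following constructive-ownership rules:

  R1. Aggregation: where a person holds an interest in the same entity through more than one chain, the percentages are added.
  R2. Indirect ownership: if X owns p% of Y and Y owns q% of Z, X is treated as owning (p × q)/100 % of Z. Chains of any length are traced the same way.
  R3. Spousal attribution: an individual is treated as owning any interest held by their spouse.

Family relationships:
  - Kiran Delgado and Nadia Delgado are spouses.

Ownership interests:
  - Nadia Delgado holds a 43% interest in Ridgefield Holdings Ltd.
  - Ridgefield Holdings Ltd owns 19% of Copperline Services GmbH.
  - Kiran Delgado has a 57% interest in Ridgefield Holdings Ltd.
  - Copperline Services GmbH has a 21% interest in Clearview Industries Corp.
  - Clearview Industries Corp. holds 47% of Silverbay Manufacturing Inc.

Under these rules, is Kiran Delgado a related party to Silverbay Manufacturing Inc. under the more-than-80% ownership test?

By spousal attribution (R3), Kiran Delgado is treated as also owning Nadia Delgado's interest in Ridgefield Holdings Ltd, giving 57% + 43% = 100%.
Chain via Ridgefield Holdings Ltd → Copperline Services GmbH → Clearview Industries Corp. (R2): 100% × 19% × 21% × 47% = 1.8753% of Silverbay Manufacturing Inc.
1.8753% does not exceed the 80% threshold, so Kiran is not a related party to Silverbay Manufacturing Inc.

No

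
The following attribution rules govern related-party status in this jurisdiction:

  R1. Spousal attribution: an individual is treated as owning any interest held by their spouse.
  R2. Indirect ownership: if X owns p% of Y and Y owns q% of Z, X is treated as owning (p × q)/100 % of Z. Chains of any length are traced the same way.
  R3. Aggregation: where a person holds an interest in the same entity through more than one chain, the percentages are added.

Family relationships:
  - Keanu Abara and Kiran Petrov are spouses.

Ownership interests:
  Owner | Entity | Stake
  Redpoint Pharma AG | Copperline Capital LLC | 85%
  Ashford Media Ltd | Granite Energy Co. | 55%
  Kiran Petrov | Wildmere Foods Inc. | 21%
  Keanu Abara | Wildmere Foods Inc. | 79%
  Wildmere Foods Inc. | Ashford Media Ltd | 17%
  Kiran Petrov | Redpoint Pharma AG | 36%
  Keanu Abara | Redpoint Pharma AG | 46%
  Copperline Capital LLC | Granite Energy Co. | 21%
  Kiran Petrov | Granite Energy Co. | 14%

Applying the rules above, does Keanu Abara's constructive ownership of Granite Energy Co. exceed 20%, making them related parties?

By spousal attribution (R1), Keanu Abara is treated as also owning Kiran Petrov's interest in Wildmere Foods Inc, giving 79% + 21% = 100%.
By spousal attribution (R1), Keanu Abara is treated as also owning Kiran Petrov's interest in Redpoint Pharma AG, giving 46% + 36% = 82%.
By spousal attribution (R1), Keanu Abara is treated as owning Kiran Petrov's 14% interest in Granite Energy Co.
Chain via Wildmere Foods Inc. → Ashford Media Ltd (R2): 100% × 17% × 55% = 9.35% of Granite Energy Co.
Chain via Redpoint Pharma AG → Copperline Capital LLC (R2): 82% × 85% × 21% = 14.637% of Granite Energy Co.
Direct interest in Granite Energy Co: 14%.
Aggregating (R3): 9.35% + 14.637% + 14% = 37.987%.
37.987% exceeds the 20% threshold, so Keanu is a related party to Granite Energy Co.

Yes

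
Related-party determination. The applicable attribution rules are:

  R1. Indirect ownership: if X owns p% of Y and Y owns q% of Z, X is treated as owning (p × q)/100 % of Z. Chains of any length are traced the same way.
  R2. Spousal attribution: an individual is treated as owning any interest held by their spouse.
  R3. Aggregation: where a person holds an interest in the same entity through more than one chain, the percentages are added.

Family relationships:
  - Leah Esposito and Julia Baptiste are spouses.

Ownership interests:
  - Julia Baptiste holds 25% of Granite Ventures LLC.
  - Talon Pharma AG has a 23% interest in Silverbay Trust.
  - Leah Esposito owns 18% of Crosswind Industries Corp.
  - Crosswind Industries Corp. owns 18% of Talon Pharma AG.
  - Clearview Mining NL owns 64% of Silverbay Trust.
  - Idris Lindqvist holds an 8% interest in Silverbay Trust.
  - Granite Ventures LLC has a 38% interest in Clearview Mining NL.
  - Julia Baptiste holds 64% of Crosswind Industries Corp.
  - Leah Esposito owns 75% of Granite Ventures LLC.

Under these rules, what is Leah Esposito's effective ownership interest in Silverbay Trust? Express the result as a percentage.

By spousal attribution (R2), Leah Esposito is treated as also owning Julia Baptiste's interest in Crosswind Industries Corp, giving 18% + 64% = 82%.
By spousal attribution (R2), Leah Esposito is treated as also owning Julia Baptiste's interest in Granite Ventures LLC, giving 75% + 25% = 100%.
Chain via Crosswind Industries Corp. → Talon Pharma AG (R1): 82% × 18% × 23% = 3.3948% of Silverbay Trust.
Chain via Granite Ventures LLC → Clearview Mining NL (R1): 100% × 38% × 64% = 24.32% of Silverbay Trust.
Aggregating (R3): 3.3948% + 24.32% = 27.7148%.

27.7148%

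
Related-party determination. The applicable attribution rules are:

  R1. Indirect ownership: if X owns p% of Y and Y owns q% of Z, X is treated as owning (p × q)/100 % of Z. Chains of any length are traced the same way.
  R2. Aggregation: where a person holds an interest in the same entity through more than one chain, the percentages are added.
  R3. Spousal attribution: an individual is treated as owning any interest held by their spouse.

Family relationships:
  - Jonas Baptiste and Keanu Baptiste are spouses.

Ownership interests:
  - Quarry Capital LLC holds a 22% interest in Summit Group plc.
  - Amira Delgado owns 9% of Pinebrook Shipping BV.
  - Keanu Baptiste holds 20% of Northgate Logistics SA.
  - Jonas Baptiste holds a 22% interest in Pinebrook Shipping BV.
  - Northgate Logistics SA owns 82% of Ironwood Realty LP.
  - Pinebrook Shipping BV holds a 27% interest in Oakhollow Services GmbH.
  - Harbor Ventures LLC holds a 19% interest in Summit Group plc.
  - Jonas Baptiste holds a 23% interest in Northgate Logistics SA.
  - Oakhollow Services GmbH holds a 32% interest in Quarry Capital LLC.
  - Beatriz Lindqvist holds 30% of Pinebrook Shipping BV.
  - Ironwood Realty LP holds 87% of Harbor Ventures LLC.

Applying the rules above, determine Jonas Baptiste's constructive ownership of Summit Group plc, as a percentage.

6.246654%

By spousal attribution (R3), Jonas Baptiste is treated as also owning Keanu Baptiste's interest in Northgate Logistics SA, giving 23% + 20% = 43%.
Chain via Northgate Logistics SA → Ironwood Realty LP → Harbor Ventures LLC (R1): 43% × 82% × 87% × 19% = 5.828478% of Summit Group plc.
Chain via Pinebrook Shipping BV → Oakhollow Services GmbH → Quarry Capital LLC (R1): 22% × 27% × 32% × 22% = 0.418176% of Summit Group plc.
Aggregating (R2): 5.828478% + 0.418176% = 6.246654%.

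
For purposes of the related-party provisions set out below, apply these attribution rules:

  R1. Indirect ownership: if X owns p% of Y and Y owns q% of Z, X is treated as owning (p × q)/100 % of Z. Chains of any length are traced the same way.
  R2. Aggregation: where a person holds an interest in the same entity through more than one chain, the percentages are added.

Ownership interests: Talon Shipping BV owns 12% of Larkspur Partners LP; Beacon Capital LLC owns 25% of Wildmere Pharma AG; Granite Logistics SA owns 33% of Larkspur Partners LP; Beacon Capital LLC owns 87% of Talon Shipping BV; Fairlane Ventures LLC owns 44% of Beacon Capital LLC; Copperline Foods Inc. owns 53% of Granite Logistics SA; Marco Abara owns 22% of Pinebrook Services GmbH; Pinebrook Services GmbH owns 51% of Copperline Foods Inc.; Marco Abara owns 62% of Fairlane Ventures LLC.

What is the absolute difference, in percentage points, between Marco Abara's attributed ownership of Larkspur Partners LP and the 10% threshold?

Chain via Pinebrook Services GmbH → Copperline Foods Inc. → Granite Logistics SA (R1): 22% × 51% × 53% × 33% = 1.962378% of Larkspur Partners LP.
Chain via Fairlane Ventures LLC → Beacon Capital LLC → Talon Shipping BV (R1): 62% × 44% × 87% × 12% = 2.848032% of Larkspur Partners LP.
Aggregating (R2): 1.962378% + 2.848032% = 4.81041%.
4.81041% falls short of the 10% threshold by 5.18959 percentage points.

5.18959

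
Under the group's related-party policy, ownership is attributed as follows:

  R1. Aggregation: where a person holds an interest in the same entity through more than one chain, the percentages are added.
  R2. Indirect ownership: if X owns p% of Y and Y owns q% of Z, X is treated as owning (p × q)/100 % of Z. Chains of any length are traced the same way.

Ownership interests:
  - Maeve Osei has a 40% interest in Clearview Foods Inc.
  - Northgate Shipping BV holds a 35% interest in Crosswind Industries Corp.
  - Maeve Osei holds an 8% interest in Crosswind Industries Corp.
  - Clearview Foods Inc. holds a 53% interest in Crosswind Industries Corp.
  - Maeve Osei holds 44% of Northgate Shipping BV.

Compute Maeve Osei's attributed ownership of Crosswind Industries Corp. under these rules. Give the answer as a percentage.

44.6%

Chain via Clearview Foods Inc. (R2): 40% × 53% = 21.2% of Crosswind Industries Corp.
Chain via Northgate Shipping BV (R2): 44% × 35% = 15.4% of Crosswind Industries Corp.
Direct interest in Crosswind Industries Corp: 8%.
Aggregating (R1): 21.2% + 15.4% + 8% = 44.6%.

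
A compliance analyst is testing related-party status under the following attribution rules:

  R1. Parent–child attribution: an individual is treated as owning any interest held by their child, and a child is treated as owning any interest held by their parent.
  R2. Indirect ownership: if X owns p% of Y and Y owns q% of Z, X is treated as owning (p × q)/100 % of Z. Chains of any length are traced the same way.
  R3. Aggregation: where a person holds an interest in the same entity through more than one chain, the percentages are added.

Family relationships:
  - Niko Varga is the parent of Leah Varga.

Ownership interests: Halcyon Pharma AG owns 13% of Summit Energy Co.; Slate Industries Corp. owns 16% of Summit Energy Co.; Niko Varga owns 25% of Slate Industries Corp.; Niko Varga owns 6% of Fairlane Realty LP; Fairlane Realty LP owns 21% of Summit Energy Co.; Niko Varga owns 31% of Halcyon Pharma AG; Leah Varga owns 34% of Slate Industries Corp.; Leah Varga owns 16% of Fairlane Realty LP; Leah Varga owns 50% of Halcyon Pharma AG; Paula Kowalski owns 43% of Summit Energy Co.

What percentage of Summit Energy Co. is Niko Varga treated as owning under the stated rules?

24.59%

By parent–child attribution (R1), Niko Varga is treated as also owning Leah Varga's interest in Halcyon Pharma AG, giving 31% + 50% = 81%.
By parent–child attribution (R1), Niko Varga is treated as also owning Leah Varga's interest in Fairlane Realty LP, giving 6% + 16% = 22%.
By parent–child attribution (R1), Niko Varga is treated as also owning Leah Varga's interest in Slate Industries Corp, giving 25% + 34% = 59%.
Chain via Halcyon Pharma AG (R2): 81% × 13% = 10.53% of Summit Energy Co.
Chain via Fairlane Realty LP (R2): 22% × 21% = 4.62% of Summit Energy Co.
Chain via Slate Industries Corp. (R2): 59% × 16% = 9.44% of Summit Energy Co.
Aggregating (R3): 10.53% + 4.62% + 9.44% = 24.59%.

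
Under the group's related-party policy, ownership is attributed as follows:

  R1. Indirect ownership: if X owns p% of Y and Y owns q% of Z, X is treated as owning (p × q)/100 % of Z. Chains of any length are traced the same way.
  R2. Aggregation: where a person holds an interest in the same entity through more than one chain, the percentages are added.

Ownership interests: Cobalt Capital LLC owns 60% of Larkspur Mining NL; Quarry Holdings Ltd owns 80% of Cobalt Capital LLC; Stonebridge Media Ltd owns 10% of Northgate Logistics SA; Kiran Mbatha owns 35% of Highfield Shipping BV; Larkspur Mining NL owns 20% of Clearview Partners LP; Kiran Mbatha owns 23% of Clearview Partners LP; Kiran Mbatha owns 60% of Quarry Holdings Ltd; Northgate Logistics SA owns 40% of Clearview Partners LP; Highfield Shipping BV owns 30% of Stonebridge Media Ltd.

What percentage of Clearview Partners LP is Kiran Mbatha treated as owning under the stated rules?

29.18%

Chain via Quarry Holdings Ltd → Cobalt Capital LLC → Larkspur Mining NL (R1): 60% × 80% × 60% × 20% = 5.76% of Clearview Partners LP.
Chain via Highfield Shipping BV → Stonebridge Media Ltd → Northgate Logistics SA (R1): 35% × 30% × 10% × 40% = 0.42% of Clearview Partners LP.
Direct interest in Clearview Partners LP: 23%.
Aggregating (R2): 5.76% + 0.42% + 23% = 29.18%.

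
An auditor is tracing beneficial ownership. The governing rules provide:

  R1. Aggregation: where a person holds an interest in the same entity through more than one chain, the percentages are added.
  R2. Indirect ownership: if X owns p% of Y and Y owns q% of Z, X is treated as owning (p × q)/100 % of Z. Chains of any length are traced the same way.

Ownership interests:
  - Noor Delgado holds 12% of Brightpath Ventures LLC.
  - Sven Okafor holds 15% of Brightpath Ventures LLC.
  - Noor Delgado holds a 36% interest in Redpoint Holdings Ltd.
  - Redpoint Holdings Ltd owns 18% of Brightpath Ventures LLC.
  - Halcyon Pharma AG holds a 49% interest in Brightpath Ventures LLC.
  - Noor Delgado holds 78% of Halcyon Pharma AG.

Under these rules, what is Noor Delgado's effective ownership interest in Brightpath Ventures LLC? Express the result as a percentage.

56.7%

Chain via Halcyon Pharma AG (R2): 78% × 49% = 38.22% of Brightpath Ventures LLC.
Chain via Redpoint Holdings Ltd (R2): 36% × 18% = 6.48% of Brightpath Ventures LLC.
Direct interest in Brightpath Ventures LLC: 12%.
Aggregating (R1): 38.22% + 6.48% + 12% = 56.7%.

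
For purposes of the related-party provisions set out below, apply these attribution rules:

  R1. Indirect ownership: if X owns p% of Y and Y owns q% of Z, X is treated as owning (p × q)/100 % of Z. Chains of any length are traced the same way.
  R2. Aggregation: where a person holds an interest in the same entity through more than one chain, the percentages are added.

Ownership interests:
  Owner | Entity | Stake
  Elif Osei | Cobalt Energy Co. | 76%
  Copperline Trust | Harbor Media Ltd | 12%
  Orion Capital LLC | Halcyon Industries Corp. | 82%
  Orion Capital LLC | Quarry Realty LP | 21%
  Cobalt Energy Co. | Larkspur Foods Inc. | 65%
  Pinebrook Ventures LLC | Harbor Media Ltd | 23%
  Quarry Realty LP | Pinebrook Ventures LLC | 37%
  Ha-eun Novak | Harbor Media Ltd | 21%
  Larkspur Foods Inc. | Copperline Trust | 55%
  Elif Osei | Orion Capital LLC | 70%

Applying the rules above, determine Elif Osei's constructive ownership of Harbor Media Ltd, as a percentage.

4.51137%

Chain via Cobalt Energy Co. → Larkspur Foods Inc. → Copperline Trust (R1): 76% × 65% × 55% × 12% = 3.2604% of Harbor Media Ltd.
Chain via Orion Capital LLC → Quarry Realty LP → Pinebrook Ventures LLC (R1): 70% × 21% × 37% × 23% = 1.25097% of Harbor Media Ltd.
Aggregating (R2): 3.2604% + 1.25097% = 4.51137%.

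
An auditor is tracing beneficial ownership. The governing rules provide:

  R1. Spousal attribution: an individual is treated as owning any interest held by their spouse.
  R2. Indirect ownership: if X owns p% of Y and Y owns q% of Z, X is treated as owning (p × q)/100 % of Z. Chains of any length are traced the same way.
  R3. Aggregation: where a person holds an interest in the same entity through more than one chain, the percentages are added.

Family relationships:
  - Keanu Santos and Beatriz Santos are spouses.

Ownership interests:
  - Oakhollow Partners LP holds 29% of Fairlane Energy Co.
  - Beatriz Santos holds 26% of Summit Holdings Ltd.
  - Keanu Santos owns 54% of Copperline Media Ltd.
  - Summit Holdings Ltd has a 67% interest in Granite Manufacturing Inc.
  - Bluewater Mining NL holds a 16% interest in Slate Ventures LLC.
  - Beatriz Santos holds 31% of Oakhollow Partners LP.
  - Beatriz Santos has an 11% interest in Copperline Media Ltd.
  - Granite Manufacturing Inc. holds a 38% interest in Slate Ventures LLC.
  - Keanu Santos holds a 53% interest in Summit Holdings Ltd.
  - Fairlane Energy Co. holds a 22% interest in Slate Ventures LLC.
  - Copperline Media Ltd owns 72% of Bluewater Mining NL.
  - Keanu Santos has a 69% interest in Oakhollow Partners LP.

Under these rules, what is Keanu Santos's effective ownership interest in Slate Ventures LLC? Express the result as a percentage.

By spousal attribution (R1), Keanu Santos is treated as also owning Beatriz Santos's interest in Summit Holdings Ltd, giving 53% + 26% = 79%.
By spousal attribution (R1), Keanu Santos is treated as also owning Beatriz Santos's interest in Copperline Media Ltd, giving 54% + 11% = 65%.
By spousal attribution (R1), Keanu Santos is treated as also owning Beatriz Santos's interest in Oakhollow Partners LP, giving 69% + 31% = 100%.
Chain via Summit Holdings Ltd → Granite Manufacturing Inc. (R2): 79% × 67% × 38% = 20.1134% of Slate Ventures LLC.
Chain via Copperline Media Ltd → Bluewater Mining NL (R2): 65% × 72% × 16% = 7.488% of Slate Ventures LLC.
Chain via Oakhollow Partners LP → Fairlane Energy Co. (R2): 100% × 29% × 22% = 6.38% of Slate Ventures LLC.
Aggregating (R3): 20.1134% + 7.488% + 6.38% = 33.9814%.

33.9814%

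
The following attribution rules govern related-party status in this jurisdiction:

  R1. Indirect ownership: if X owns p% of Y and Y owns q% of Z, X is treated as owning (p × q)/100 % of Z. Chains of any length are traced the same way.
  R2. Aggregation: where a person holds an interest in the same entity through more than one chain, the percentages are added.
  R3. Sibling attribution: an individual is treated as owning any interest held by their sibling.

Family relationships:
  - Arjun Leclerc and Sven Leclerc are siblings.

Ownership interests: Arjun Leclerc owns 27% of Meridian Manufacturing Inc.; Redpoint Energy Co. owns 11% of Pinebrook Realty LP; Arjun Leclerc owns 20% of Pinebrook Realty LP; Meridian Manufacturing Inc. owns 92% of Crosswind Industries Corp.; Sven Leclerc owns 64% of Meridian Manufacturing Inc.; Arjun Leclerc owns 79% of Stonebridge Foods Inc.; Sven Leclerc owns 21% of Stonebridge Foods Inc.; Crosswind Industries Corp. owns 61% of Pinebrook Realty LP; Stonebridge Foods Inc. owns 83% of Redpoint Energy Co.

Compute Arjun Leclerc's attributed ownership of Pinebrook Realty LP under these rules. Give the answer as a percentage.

80.1992%

By sibling attribution (R3), Arjun Leclerc is treated as also owning Sven Leclerc's interest in Stonebridge Foods Inc, giving 79% + 21% = 100%.
By sibling attribution (R3), Arjun Leclerc is treated as also owning Sven Leclerc's interest in Meridian Manufacturing Inc, giving 27% + 64% = 91%.
Chain via Stonebridge Foods Inc. → Redpoint Energy Co. (R1): 100% × 83% × 11% = 9.13% of Pinebrook Realty LP.
Chain via Meridian Manufacturing Inc. → Crosswind Industries Corp. (R1): 91% × 92% × 61% = 51.0692% of Pinebrook Realty LP.
Direct interest in Pinebrook Realty LP: 20%.
Aggregating (R2): 9.13% + 51.0692% + 20% = 80.1992%.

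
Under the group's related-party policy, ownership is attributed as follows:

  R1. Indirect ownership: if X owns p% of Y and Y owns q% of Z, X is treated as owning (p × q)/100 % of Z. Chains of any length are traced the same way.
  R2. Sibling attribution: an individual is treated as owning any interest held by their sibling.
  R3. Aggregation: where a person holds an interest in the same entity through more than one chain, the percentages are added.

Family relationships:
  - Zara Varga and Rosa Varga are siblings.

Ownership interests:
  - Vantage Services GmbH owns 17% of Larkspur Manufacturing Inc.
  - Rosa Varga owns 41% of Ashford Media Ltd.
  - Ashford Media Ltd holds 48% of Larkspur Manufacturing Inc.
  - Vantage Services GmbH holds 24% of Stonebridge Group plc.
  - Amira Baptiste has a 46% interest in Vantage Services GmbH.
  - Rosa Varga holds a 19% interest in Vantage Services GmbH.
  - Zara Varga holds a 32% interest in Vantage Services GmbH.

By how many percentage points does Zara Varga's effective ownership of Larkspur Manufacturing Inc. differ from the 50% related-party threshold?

By sibling attribution (R2), Zara Varga is treated as also owning Rosa Varga's interest in Vantage Services GmbH, giving 32% + 19% = 51%.
By sibling attribution (R2), Zara Varga is treated as owning Rosa Varga's 41% interest in Ashford Media Ltd.
Chain via Vantage Services GmbH (R1): 51% × 17% = 8.67% of Larkspur Manufacturing Inc.
Chain via Ashford Media Ltd (R1): 41% × 48% = 19.68% of Larkspur Manufacturing Inc.
Aggregating (R3): 8.67% + 19.68% = 28.35%.
28.35% falls short of the 50% threshold by 21.65 percentage points.

21.65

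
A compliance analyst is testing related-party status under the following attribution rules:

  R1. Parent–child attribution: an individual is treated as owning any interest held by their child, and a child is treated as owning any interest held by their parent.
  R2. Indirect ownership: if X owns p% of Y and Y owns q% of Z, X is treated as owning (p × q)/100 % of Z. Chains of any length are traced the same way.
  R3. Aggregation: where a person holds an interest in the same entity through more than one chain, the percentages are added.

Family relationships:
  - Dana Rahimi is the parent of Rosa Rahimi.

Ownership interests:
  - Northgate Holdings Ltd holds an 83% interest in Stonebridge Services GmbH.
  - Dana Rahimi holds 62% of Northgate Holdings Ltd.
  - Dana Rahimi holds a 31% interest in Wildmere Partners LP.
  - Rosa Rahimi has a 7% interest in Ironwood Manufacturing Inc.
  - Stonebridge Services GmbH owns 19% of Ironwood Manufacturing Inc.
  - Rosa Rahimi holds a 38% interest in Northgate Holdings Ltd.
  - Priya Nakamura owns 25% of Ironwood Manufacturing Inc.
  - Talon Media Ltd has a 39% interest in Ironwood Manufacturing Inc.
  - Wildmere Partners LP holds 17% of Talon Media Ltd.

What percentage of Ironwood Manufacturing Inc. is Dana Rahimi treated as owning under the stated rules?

By parent–child attribution (R1), Dana Rahimi is treated as also owning Rosa Rahimi's interest in Northgate Holdings Ltd, giving 62% + 38% = 100%.
By parent–child attribution (R1), Dana Rahimi is treated as owning Rosa Rahimi's 7% interest in Ironwood Manufacturing Inc.
Chain via Northgate Holdings Ltd → Stonebridge Services GmbH (R2): 100% × 83% × 19% = 15.77% of Ironwood Manufacturing Inc.
Chain via Wildmere Partners LP → Talon Media Ltd (R2): 31% × 17% × 39% = 2.0553% of Ironwood Manufacturing Inc.
Direct interest in Ironwood Manufacturing Inc: 7%.
Aggregating (R3): 15.77% + 2.0553% + 7% = 24.8253%.

24.8253%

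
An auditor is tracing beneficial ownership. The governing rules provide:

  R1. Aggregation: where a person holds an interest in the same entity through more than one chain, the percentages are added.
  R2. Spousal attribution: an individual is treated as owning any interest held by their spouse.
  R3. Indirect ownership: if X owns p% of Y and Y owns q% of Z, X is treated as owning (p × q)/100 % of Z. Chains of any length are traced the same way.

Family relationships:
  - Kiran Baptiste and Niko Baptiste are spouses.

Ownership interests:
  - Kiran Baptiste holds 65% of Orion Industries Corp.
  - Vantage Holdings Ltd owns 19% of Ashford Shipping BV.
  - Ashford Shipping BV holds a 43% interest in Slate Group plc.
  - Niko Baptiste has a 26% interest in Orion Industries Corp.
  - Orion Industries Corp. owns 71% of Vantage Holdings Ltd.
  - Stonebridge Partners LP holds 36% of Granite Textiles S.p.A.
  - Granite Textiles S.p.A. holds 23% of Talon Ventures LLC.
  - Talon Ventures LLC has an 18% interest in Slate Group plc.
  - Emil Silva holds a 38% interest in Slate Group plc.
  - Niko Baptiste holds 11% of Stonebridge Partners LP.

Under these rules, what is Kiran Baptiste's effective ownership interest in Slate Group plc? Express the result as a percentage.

By spousal attribution (R2), Kiran Baptiste is treated as also owning Niko Baptiste's interest in Orion Industries Corp, giving 65% + 26% = 91%.
By spousal attribution (R2), Kiran Baptiste is treated as owning Niko Baptiste's 11% interest in Stonebridge Partners LP.
Chain via Orion Industries Corp. → Vantage Holdings Ltd → Ashford Shipping BV (R3): 91% × 71% × 19% × 43% = 5.278637% of Slate Group plc.
Chain via Stonebridge Partners LP → Granite Textiles S.p.A. → Talon Ventures LLC (R3): 11% × 36% × 23% × 18% = 0.163944% of Slate Group plc.
Aggregating (R1): 5.278637% + 0.163944% = 5.442581%.

5.442581%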